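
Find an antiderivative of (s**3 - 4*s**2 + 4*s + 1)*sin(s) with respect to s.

Use integration by parts with u = s**3 - 4*s**2 + 4*s + 1, dv = sin(s) ds, so v = -cos(s).
Apply parts 3 times (tabular method): alternate signs, differentiate u down to 0, integrate dv up.

-s**3*cos(s) + 3*s**2*sin(s) + 4*s**2*cos(s) - 8*s*sin(s) + 2*s*cos(s) - 2*sin(s) - 9*cos(s) + C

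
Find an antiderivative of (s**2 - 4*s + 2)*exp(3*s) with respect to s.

Use integration by parts with u = s**2 - 4*s + 2, dv = exp(3*s) ds, so v = exp(3*s)/3.
Apply parts 2 times (tabular method): alternate signs, differentiate u down to 0, integrate dv up.

(9*s**2 - 42*s + 32)*exp(3*s)/27 + C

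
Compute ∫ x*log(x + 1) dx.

Use integration by parts with u = log(x + 1), dv = x dx.
Then du = 1/(x + 1) dx and v = x**2/2.

x**2*log(x + 1)/2 - x**2/4 + x/2 - log(x + 1)/2 + C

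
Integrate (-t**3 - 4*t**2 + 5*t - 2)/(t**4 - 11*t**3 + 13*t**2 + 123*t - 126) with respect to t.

-253*log(t - 7)/30 + 332*log(t - 6)/45 - log(t - 1)/60 + 13*log(t + 3)/180 + C

Factor the denominator: (t - 7)*(t - 6)*(t - 1)*(t + 3).
Partial-fraction decomposition: 13/(180*(t + 3)) - 1/(60*(t - 1)) + 332/(45*(t - 6)) - 253/(30*(t - 7)).
Integrate each term: A/(t−a) contributes A·log|t−a|.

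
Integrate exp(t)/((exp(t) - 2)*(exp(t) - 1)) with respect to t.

log(exp(t) - 2) - log(exp(t) - 1) + C

Let u = e^t, du = e^t dt.
The integral becomes ∫ du/((u-1)(u-2)); decompose into partial fractions.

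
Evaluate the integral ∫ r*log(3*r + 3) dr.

Use integration by parts with u = log(3*r + 3), dv = r dr.
Then du = 3/(3*r + 3) dr and v = r**2/2.

r**2*log(3*r + 3)/2 - r**2/4 + r/2 - log(r + 1)/2 + C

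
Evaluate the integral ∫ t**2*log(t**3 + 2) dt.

Let u = t**3 + 2, so du = (3*t**2) dt.
The integral becomes (1/3)·∫ log(u) du; integrate by parts with u′=log(u), dv′=du.

t**3*log(t**3 + 2)/3 - t**3/3 + 2*log(t**3 + 2)/3 + C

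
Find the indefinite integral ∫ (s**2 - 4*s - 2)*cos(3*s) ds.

Use integration by parts with u = s**2 - 4*s - 2, dv = cos(3*s) ds, so v = sin(3*s)/3.
Apply parts 2 times (tabular method): alternate signs, differentiate u down to 0, integrate dv up.

s**2*sin(3*s)/3 - 4*s*sin(3*s)/3 + 2*s*cos(3*s)/9 - 20*sin(3*s)/27 - 4*cos(3*s)/9 + C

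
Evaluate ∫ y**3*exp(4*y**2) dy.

Let u = y², du = 2y dy; rewrite as (1/2)∫ u^1·exp(4u) du.
Now integrate by parts 1 time.

(4*y**2 - 1)*exp(4*y**2)/32 + C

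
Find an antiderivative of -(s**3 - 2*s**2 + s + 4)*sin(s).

s**3*cos(s) - 3*s**2*sin(s) - 2*s**2*cos(s) + 4*s*sin(s) - 5*s*cos(s) + 5*sin(s) + 8*cos(s) + C

Use integration by parts with u = s**3 - 2*s**2 + s + 4, dv = -sin(s) ds, so v = cos(s).
Apply parts 3 times (tabular method): alternate signs, differentiate u down to 0, integrate dv up.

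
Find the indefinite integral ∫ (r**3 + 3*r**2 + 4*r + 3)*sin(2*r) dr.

-r**3*cos(2*r)/2 + 3*r**2*sin(2*r)/4 - 3*r**2*cos(2*r)/2 + 3*r*sin(2*r)/2 - 5*r*cos(2*r)/4 + 5*sin(2*r)/8 - 3*cos(2*r)/4 + C

Use integration by parts with u = r**3 + 3*r**2 + 4*r + 3, dv = sin(2*r) dr, so v = -cos(2*r)/2.
Apply parts 3 times (tabular method): alternate signs, differentiate u down to 0, integrate dv up.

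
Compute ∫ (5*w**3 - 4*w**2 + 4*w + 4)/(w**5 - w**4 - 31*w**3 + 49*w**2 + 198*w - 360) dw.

Factor the denominator: (w - 4)*(w - 3)*(w - 2)*(w + 3)*(w + 5).
Partial-fraction decomposition: -247/(336*(w + 5)) + 179/(420*(w + 3)) + 18/(35*(w - 2)) - 115/(48*(w - 3)) + 46/(21*(w - 4)).
Integrate each term: A/(w−a) contributes A·log|w−a|.

46*log(w - 4)/21 - 115*log(w - 3)/48 + 18*log(w - 2)/35 + 179*log(w + 3)/420 - 247*log(w + 5)/336 + C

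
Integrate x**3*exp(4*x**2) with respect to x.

Let u = x², du = 2x dx; rewrite as (1/2)∫ u^1·exp(4u) du.
Now integrate by parts 1 time.

(4*x**2 - 1)*exp(4*x**2)/32 + C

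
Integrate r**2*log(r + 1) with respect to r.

r**3*log(r + 1)/3 - r**3/9 + r**2/6 - r/3 + log(r + 1)/3 + C

Use integration by parts with u = log(r + 1), dv = r**2 dr.
Then du = 1/(r + 1) dr and v = r**3/3.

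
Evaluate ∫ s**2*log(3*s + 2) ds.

s**3*log(3*s + 2)/3 - s**3/9 + s**2/9 - 4*s/27 + 8*log(3*s + 2)/81 + C

Use integration by parts with u = log(3*s + 2), dv = s**2 ds.
Then du = 3/(3*s + 2) ds and v = s**3/3.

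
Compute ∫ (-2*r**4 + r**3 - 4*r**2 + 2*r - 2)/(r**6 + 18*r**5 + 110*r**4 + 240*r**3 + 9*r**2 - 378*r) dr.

Factor the denominator: r*(r - 1)*(r + 3)**2*(r + 6)*(r + 7).
Partial-fraction decomposition: 5357/(896*(r + 7)) - 1483/(189*(r + 6)) + 269/(144*(r + 3)) - 233/(144*(r + 3)**2) - 5/(896*(r - 1)) + 1/(189*r).
Integrate each term; A/(r−a) gives A·log|r−a|; A/(r−a)² gives −A/(r−a).

log(r)/189 - 5*log(r - 1)/896 + 269*log(r + 3)/144 - 1483*log(r + 6)/189 + 5357*log(r + 7)/896 + 233/(144*r + 432) + C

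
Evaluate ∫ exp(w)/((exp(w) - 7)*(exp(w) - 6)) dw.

log(exp(w) - 7) - log(exp(w) - 6) + C

Let u = e^w, du = e^w dw.
The integral becomes ∫ du/((u-6)(u-7)); decompose into partial fractions.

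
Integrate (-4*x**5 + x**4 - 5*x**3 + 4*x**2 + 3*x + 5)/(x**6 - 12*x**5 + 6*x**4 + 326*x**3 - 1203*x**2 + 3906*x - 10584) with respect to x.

-2322802*log(x - 7)/1279161 - 4079*log(x - 4)/2250 - 33611*log(x + 6)/76050 + 66917*log(x**2 + 9)/1892250 - 116644*atan(x/3)/946125 + 33160/(1131*x - 7917) + C

Factor the denominator: (x - 7)**2*(x - 4)*(x + 6)*(x**2 + 9).
Partial-fraction decomposition: (66917*x - 349932)/(946125*(x**2 + 9)) - 33611/(76050*(x + 6)) - 4079/(2250*(x - 4)) - 2322802/(1279161*(x - 7)) - 33160/(1131*(x - 7)**2).
Integrate each term; A/(x−a) gives A·log|x−a|; the (Bx+D)/(x²+p²) term gives a log and an atan.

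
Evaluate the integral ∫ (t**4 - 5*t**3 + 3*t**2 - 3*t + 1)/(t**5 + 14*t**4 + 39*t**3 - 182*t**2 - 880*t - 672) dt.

-27*log(t - 4)/4400 - 13*log(t + 1)/450 + 637*log(t + 4)/144 - 2503*log(t + 6)/100 + 4285*log(t + 7)/198 + C

Factor the denominator: (t - 4)*(t + 1)*(t + 4)*(t + 6)*(t + 7).
Partial-fraction decomposition: 4285/(198*(t + 7)) - 2503/(100*(t + 6)) + 637/(144*(t + 4)) - 13/(450*(t + 1)) - 27/(4400*(t - 4)).
Integrate each term: A/(t−a) contributes A·log|t−a|.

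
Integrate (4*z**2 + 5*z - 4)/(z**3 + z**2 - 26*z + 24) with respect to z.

8*log(z - 4)/3 - 5*log(z - 1)/21 + 11*log(z + 6)/7 + C

Factor the denominator: (z - 4)*(z - 1)*(z + 6).
Partial-fraction decomposition: 11/(7*(z + 6)) - 5/(21*(z - 1)) + 8/(3*(z - 4)).
Integrate each term: A/(z−a) contributes A·log|z−a|.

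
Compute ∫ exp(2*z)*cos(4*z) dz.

exp(2*z)*sin(4*z)/5 + exp(2*z)*cos(4*z)/10 + C

Let I denote the integral. Integrate by parts with u = cos(4*z), dv = exp(2*z) dz, so v = exp(2*z)/2: I = exp(2*z)*cos(4*z)/2 + 2·∫ exp(2*z)*sin(4*z) dz.
Apply parts again with u = sin(4*z), dv = exp(2*z) dz: ∫ exp(2*z)*sin(4*z) dz = exp(2*z)*sin(4*z)/2 − 2·I. Substituting back brings back I: I = exp(2*z)*sin(4*z) + exp(2*z)*cos(4*z)/2 − 4·I.
Solving for I: (1 + 4)·I equals the remaining terms, so I = (1/5)·(exp(2*z)*sin(4*z) + exp(2*z)*cos(4*z)/2).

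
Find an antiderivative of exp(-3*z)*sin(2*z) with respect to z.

Let I denote the integral. Integrate by parts with u = sin(2*z), dv = exp(-3*z) dz, so v = -exp(-3*z)/3: I = -exp(-3*z)*sin(2*z)/3 + (2/3)·∫ exp(-3*z)*cos(2*z) dz.
Apply parts again with u = cos(2*z), dv = exp(-3*z) dz: ∫ exp(-3*z)*cos(2*z) dz = -exp(-3*z)*cos(2*z)/3 − (2/3)·I. Substituting back brings back I: I = -exp(-3*z)*sin(2*z)/3 - 2*exp(-3*z)*cos(2*z)/9 − (4/9)·I.
Solving for I: (1 + 4/9)·I equals the remaining terms, so I = (9/13)·(-exp(-3*z)*sin(2*z)/3 - 2*exp(-3*z)*cos(2*z)/9).

-3*exp(-3*z)*sin(2*z)/13 - 2*exp(-3*z)*cos(2*z)/13 + C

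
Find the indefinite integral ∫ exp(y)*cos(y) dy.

Let I denote the integral. Integrate by parts with u = cos(y), dv = exp(y) dy, so v = exp(y): I = exp(y)*cos(y) + ∫ exp(y)*sin(y) dy.
Apply parts again with u = sin(y), dv = exp(y) dy: ∫ exp(y)*sin(y) dy = exp(y)*sin(y) − I. Substituting back brings back I: I = exp(y)*sin(y) + exp(y)*cos(y) − I.
Solving for I: (1 + 1)·I equals the remaining terms, so I = (1/2)·(exp(y)*sin(y) + exp(y)*cos(y)).

exp(y)*sin(y)/2 + exp(y)*cos(y)/2 + C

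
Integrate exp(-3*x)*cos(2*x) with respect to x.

2*exp(-3*x)*sin(2*x)/13 - 3*exp(-3*x)*cos(2*x)/13 + C

Let I denote the integral. Integrate by parts with u = cos(2*x), dv = exp(-3*x) dx, so v = -exp(-3*x)/3: I = -exp(-3*x)*cos(2*x)/3 − (2/3)·∫ exp(-3*x)*sin(2*x) dx.
Apply parts again with u = sin(2*x), dv = exp(-3*x) dx: ∫ exp(-3*x)*sin(2*x) dx = -exp(-3*x)*sin(2*x)/3 + (2/3)·I. Substituting back brings back I: I = 2*exp(-3*x)*sin(2*x)/9 - exp(-3*x)*cos(2*x)/3 − (4/9)·I.
Solving for I: (1 + 4/9)·I equals the remaining terms, so I = (9/13)·(2*exp(-3*x)*sin(2*x)/9 - exp(-3*x)*cos(2*x)/3).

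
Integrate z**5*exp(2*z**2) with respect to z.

Let u = z², du = 2z dz; rewrite as (1/2)∫ u^2·exp(2u) du.
Now integrate by parts 2 times.

(2*z**4 - 2*z**2 + 1)*exp(2*z**2)/8 + C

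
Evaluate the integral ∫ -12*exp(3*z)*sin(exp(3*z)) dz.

Let u = exp(3*z), so du = (3*exp(3*z)) dz.
Rewriting, the integral becomes -4·∫ sin(u) du = -4·-cos(u).
Substituting back, u = exp(3*z).

4*cos(exp(3*z)) + C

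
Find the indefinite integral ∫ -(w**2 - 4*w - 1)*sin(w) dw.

Use integration by parts with u = w**2 - 4*w - 1, dv = -sin(w) dw, so v = cos(w).
Apply parts 2 times (tabular method): alternate signs, differentiate u down to 0, integrate dv up.

w**2*cos(w) - 2*w*sin(w) - 4*w*cos(w) + 4*sin(w) - 3*cos(w) + C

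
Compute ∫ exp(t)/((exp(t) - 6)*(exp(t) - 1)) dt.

log(exp(t) - 6)/5 - log(exp(t) - 1)/5 + C

Let u = e^t, du = e^t dt.
The integral becomes ∫ du/((u-6)(u-1)); decompose into partial fractions.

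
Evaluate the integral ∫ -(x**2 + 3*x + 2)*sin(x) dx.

Use integration by parts with u = x**2 + 3*x + 2, dv = -sin(x) dx, so v = cos(x).
Apply parts 2 times (tabular method): alternate signs, differentiate u down to 0, integrate dv up.

x**2*cos(x) - 2*x*sin(x) + 3*x*cos(x) - 3*sin(x) + C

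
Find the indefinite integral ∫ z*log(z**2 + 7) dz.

z**2*log(z**2 + 7)/2 - z**2/2 + 7*log(z**2 + 7)/2 + C

Let u = z**2 + 7, so du = (2*z) dz.
The integral becomes (1/2)·∫ log(u) du; integrate by parts with u′=log(u), dv′=du.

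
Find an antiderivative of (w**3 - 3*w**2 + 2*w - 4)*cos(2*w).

w**3*sin(2*w)/2 - 3*w**2*sin(2*w)/2 + 3*w**2*cos(2*w)/4 + w*sin(2*w)/4 - 3*w*cos(2*w)/2 - 5*sin(2*w)/4 + cos(2*w)/8 + C

Use integration by parts with u = w**3 - 3*w**2 + 2*w - 4, dv = cos(2*w) dw, so v = sin(2*w)/2.
Apply parts 3 times (tabular method): alternate signs, differentiate u down to 0, integrate dv up.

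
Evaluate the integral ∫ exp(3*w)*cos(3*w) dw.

Let I denote the integral. Integrate by parts with u = cos(3*w), dv = exp(3*w) dw, so v = exp(3*w)/3: I = exp(3*w)*cos(3*w)/3 + ∫ exp(3*w)*sin(3*w) dw.
Apply parts again with u = sin(3*w), dv = exp(3*w) dw: ∫ exp(3*w)*sin(3*w) dw = exp(3*w)*sin(3*w)/3 − I. Substituting back brings back I: I = exp(3*w)*sin(3*w)/3 + exp(3*w)*cos(3*w)/3 − I.
Solving for I: (1 + 1)·I equals the remaining terms, so I = (1/2)·(exp(3*w)*sin(3*w)/3 + exp(3*w)*cos(3*w)/3).

exp(3*w)*sin(3*w)/6 + exp(3*w)*cos(3*w)/6 + C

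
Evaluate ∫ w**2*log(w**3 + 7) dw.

Let u = w**3 + 7, so du = (3*w**2) dw.
The integral becomes (1/3)·∫ log(u) du; integrate by parts with u′=log(u), dv′=du.

w**3*log(w**3 + 7)/3 - w**3/3 + 7*log(w**3 + 7)/3 + C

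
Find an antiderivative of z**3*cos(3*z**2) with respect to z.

Let u = z², du = 2z dz; rewrite as (1/2)∫ u^1·cos(3u) du.
Now integrate by parts 1 time.

z**2*sin(3*z**2)/6 + cos(3*z**2)/18 + C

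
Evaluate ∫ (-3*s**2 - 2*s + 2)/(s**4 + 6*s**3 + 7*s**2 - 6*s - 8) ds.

-log(s - 1)/10 - log(s + 1)/6 - log(s + 2) + 19*log(s + 4)/15 + C

Factor the denominator: (s - 1)*(s + 1)*(s + 2)*(s + 4).
Partial-fraction decomposition: 19/(15*(s + 4)) - 1/(s + 2) - 1/(6*(s + 1)) - 1/(10*(s - 1)).
Integrate each term: A/(s−a) contributes A·log|s−a|.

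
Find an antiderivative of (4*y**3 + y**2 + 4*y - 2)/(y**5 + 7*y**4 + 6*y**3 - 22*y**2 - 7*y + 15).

139*log(y - 1)/576 - 9*log(y + 1)/32 + 113*log(y + 3)/64 - 497*log(y + 5)/288 - 7/(48*y - 48) + C

Factor the denominator: (y - 1)**2*(y + 1)*(y + 3)*(y + 5).
Partial-fraction decomposition: -497/(288*(y + 5)) + 113/(64*(y + 3)) - 9/(32*(y + 1)) + 139/(576*(y - 1)) + 7/(48*(y - 1)**2).
Integrate each term; A/(y−a) gives A·log|y−a|; A/(y−a)² gives −A/(y−a).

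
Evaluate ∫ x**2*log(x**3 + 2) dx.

x**3*log(x**3 + 2)/3 - x**3/3 + 2*log(x**3 + 2)/3 + C

Let u = x**3 + 2, so du = (3*x**2) dx.
The integral becomes (1/3)·∫ log(u) du; integrate by parts with u′=log(u), dv′=du.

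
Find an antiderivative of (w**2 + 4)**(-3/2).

w/(4*sqrt(w**2 + 4)) + C

Substitute w = 2·tan(θ), so dw = 2·sec(θ)^2 dθ and the radical becomes sqrt(w**2 + 4) = 2·sec(θ) by the Pythagorean identity.
Integrate the resulting trig expression in θ, then back-substitute tan(θ) = w/2, sec(θ) = sqrt(w**2 + 4)/2 (absorbing any constant into C).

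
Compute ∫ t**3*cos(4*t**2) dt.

t**2*sin(4*t**2)/8 + cos(4*t**2)/32 + C

Let u = t², du = 2t dt; rewrite as (1/2)∫ u^1·cos(4u) du.
Now integrate by parts 1 time.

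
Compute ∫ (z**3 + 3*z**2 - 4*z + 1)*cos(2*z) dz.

Use integration by parts with u = z**3 + 3*z**2 - 4*z + 1, dv = cos(2*z) dz, so v = sin(2*z)/2.
Apply parts 3 times (tabular method): alternate signs, differentiate u down to 0, integrate dv up.

z**3*sin(2*z)/2 + 3*z**2*sin(2*z)/2 + 3*z**2*cos(2*z)/4 - 11*z*sin(2*z)/4 + 3*z*cos(2*z)/2 - sin(2*z)/4 - 11*cos(2*z)/8 + C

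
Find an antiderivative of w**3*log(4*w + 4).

w**4*log(4*w + 4)/4 - w**4/16 + w**3/12 - w**2/8 + w/4 - log(w + 1)/4 + C

Use integration by parts with u = log(4*w + 4), dv = w**3 dw.
Then du = 4/(4*w + 4) dw and v = w**4/4.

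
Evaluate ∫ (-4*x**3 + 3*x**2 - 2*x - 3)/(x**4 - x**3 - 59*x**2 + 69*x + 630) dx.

-257*log(x - 6)/39 + 73*log(x - 5)/16 + 23*log(x + 3)/48 - 255*log(x + 7)/104 + C

Factor the denominator: (x - 6)*(x - 5)*(x + 3)*(x + 7).
Partial-fraction decomposition: -255/(104*(x + 7)) + 23/(48*(x + 3)) + 73/(16*(x - 5)) - 257/(39*(x - 6)).
Integrate each term: A/(x−a) contributes A·log|x−a|.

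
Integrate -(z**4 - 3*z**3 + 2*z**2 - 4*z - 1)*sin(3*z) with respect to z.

z**4*cos(3*z)/3 - 4*z**3*sin(3*z)/9 - z**3*cos(3*z) + z**2*sin(3*z) + 2*z**2*cos(3*z)/9 - 4*z*sin(3*z)/27 - 2*z*cos(3*z)/3 + 2*sin(3*z)/9 - 31*cos(3*z)/81 + C

Use integration by parts with u = z**4 - 3*z**3 + 2*z**2 - 4*z - 1, dv = -sin(3*z) dz, so v = cos(3*z)/3.
Apply parts 4 times (tabular method): alternate signs, differentiate u down to 0, integrate dv up.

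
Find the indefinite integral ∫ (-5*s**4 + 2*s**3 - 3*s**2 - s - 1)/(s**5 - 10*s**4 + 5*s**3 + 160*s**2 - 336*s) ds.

Factor the denominator: s*(s - 7)*(s - 4)*(s - 3)*(s + 4).
Partial-fraction decomposition: -1453/(2464*(s + 4)) - 191/(42*(s - 3)) + 1205/(96*(s - 4)) - 5737/(462*(s - 7)) + 1/(336*s).
Integrate each term: A/(s−a) contributes A·log|s−a|.

log(s)/336 - 5737*log(s - 7)/462 + 1205*log(s - 4)/96 - 191*log(s - 3)/42 - 1453*log(s + 4)/2464 + C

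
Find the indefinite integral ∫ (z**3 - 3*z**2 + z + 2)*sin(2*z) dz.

Use integration by parts with u = z**3 - 3*z**2 + z + 2, dv = sin(2*z) dz, so v = -cos(2*z)/2.
Apply parts 3 times (tabular method): alternate signs, differentiate u down to 0, integrate dv up.

-z**3*cos(2*z)/2 + 3*z**2*sin(2*z)/4 + 3*z**2*cos(2*z)/2 - 3*z*sin(2*z)/2 + z*cos(2*z)/4 - sin(2*z)/8 - 7*cos(2*z)/4 + C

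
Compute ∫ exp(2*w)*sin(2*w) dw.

Let I denote the integral. Integrate by parts with u = sin(2*w), dv = exp(2*w) dw, so v = exp(2*w)/2: I = exp(2*w)*sin(2*w)/2 − ∫ exp(2*w)*cos(2*w) dw.
Apply parts again with u = cos(2*w), dv = exp(2*w) dw: ∫ exp(2*w)*cos(2*w) dw = exp(2*w)*cos(2*w)/2 + I. Substituting back brings back I: I = exp(2*w)*sin(2*w)/2 - exp(2*w)*cos(2*w)/2 − I.
Solving for I: (1 + 1)·I equals the remaining terms, so I = (1/2)·(exp(2*w)*sin(2*w)/2 - exp(2*w)*cos(2*w)/2).

exp(2*w)*sin(2*w)/4 - exp(2*w)*cos(2*w)/4 + C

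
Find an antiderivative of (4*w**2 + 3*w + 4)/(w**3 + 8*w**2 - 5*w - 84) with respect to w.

7*log(w - 3)/10 - 8*log(w + 4)/3 + 179*log(w + 7)/30 + C

Factor the denominator: (w - 3)*(w + 4)*(w + 7).
Partial-fraction decomposition: 179/(30*(w + 7)) - 8/(3*(w + 4)) + 7/(10*(w - 3)).
Integrate each term: A/(w−a) contributes A·log|w−a|.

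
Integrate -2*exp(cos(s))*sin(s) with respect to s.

Let u = cos(s), so du = (-sin(s)) ds.
Rewriting, the integral becomes 2·∫ e^u du = 2·e^u.
Substituting back, u = cos(s).

2*exp(cos(s)) + C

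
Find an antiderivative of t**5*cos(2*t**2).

Let u = t², du = 2t dt; rewrite as (1/2)∫ u^2·cos(2u) du.
Now integrate by parts 2 times.

t**4*sin(2*t**2)/4 + t**2*cos(2*t**2)/4 - sin(2*t**2)/8 + C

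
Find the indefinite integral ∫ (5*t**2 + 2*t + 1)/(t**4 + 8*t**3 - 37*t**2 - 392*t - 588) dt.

10*log(t - 7)/63 - 17*log(t + 2)/180 + 13*log(t + 6)/4 - 116*log(t + 7)/35 + C

Factor the denominator: (t - 7)*(t + 2)*(t + 6)*(t + 7).
Partial-fraction decomposition: -116/(35*(t + 7)) + 13/(4*(t + 6)) - 17/(180*(t + 2)) + 10/(63*(t - 7)).
Integrate each term: A/(t−a) contributes A·log|t−a|.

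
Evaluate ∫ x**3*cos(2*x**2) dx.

Let u = x², du = 2x dx; rewrite as (1/2)∫ u^1·cos(2u) du.
Now integrate by parts 1 time.

x**2*sin(2*x**2)/4 + cos(2*x**2)/8 + C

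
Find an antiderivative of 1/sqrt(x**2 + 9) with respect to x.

Substitute x = 3·tan(θ), so dx = 3·sec(θ)^2 dθ and the radical becomes sqrt(x**2 + 9) = 3·sec(θ) by the Pythagorean identity.
Integrate the resulting trig expression in θ, then back-substitute tan(θ) = x/3, sec(θ) = sqrt(x**2 + 9)/3 (absorbing any constant into C).

log(x + sqrt(x**2 + 9)) + C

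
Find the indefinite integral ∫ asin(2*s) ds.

Use integration by parts with u = arcsin(2*s), dv = ds.
Then du = 2/sqrt(-4*s**2 + 1) ds.

s*asin(2*s) + sqrt(-4*s**2 + 1)/2 + C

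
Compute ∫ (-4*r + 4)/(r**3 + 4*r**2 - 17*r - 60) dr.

-4*log(r - 4)/21 - 8*log(r + 3)/7 + 4*log(r + 5)/3 + C

Factor the denominator: (r - 4)*(r + 3)*(r + 5).
Partial-fraction decomposition: 4/(3*(r + 5)) - 8/(7*(r + 3)) - 4/(21*(r - 4)).
Integrate each term: A/(r−a) contributes A·log|r−a|.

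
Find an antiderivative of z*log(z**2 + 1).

Let u = z**2 + 1, so du = (2*z) dz.
The integral becomes (1/2)·∫ log(u) du; integrate by parts with u′=log(u), dv′=du.

z**2*log(z**2 + 1)/2 - z**2/2 + log(z**2 + 1)/2 + C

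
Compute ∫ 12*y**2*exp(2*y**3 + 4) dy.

2*exp(2*y**3 + 4) + C

Let u = 2*y**3 + 4, so du = (6*y**2) dy.
Rewriting, the integral becomes 2·∫ e^u du = 2·e^u.
Substituting back, u = 2*y**3 + 4.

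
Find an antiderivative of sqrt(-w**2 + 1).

Substitute w = sin(θ), so dw = cos(θ) dθ and the radical becomes sqrt(-w**2 + 1) = cos(θ) by the Pythagorean identity.
Integrate the resulting trig expression in θ, then back-substitute θ = asin(w), sin(θ) = w, cos(θ) = sqrt(-w**2 + 1) (absorbing any constant into C).

w*sqrt(-w**2 + 1)/2 + asin(w)/2 + C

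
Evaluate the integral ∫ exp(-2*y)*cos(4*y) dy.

Let I denote the integral. Integrate by parts with u = cos(4*y), dv = exp(-2*y) dy, so v = -exp(-2*y)/2: I = -exp(-2*y)*cos(4*y)/2 − 2·∫ exp(-2*y)*sin(4*y) dy.
Apply parts again with u = sin(4*y), dv = exp(-2*y) dy: ∫ exp(-2*y)*sin(4*y) dy = -exp(-2*y)*sin(4*y)/2 + 2·I. Substituting back brings back I: I = exp(-2*y)*sin(4*y) - exp(-2*y)*cos(4*y)/2 − 4·I.
Solving for I: (1 + 4)·I equals the remaining terms, so I = (1/5)·(exp(-2*y)*sin(4*y) - exp(-2*y)*cos(4*y)/2).

exp(-2*y)*sin(4*y)/5 - exp(-2*y)*cos(4*y)/10 + C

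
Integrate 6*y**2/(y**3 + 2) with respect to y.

2*log(y**3 + 2) + C

Let u = y**3 + 2, so du = (3*y**2) dy.
Rewriting, the integral becomes 2·∫ 1/u du = 2·log(u).
Substituting back, u = y**3 + 2.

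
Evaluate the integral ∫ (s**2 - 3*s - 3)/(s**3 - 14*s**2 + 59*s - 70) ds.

5*log(s - 7)/2 - 7*log(s - 5)/6 - log(s - 2)/3 + C

Factor the denominator: (s - 7)*(s - 5)*(s - 2).
Partial-fraction decomposition: -1/(3*(s - 2)) - 7/(6*(s - 5)) + 5/(2*(s - 7)).
Integrate each term: A/(s−a) contributes A·log|s−a|.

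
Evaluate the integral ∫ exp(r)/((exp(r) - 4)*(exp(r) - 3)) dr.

Let u = e^r, du = e^r dr.
The integral becomes ∫ du/((u-3)(u-4)); decompose into partial fractions.

log(exp(r) - 4) - log(exp(r) - 3) + C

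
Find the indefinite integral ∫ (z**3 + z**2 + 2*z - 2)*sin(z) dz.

Use integration by parts with u = z**3 + z**2 + 2*z - 2, dv = sin(z) dz, so v = -cos(z).
Apply parts 3 times (tabular method): alternate signs, differentiate u down to 0, integrate dv up.

-z**3*cos(z) + 3*z**2*sin(z) - z**2*cos(z) + 2*z*sin(z) + 4*z*cos(z) - 4*sin(z) + 4*cos(z) + C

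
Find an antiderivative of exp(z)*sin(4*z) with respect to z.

exp(z)*sin(4*z)/17 - 4*exp(z)*cos(4*z)/17 + C

Let I denote the integral. Integrate by parts with u = sin(4*z), dv = exp(z) dz, so v = exp(z): I = exp(z)*sin(4*z) − 4·∫ exp(z)*cos(4*z) dz.
Apply parts again with u = cos(4*z), dv = exp(z) dz: ∫ exp(z)*cos(4*z) dz = exp(z)*cos(4*z) + 4·I. Substituting back brings back I: I = exp(z)*sin(4*z) - 4*exp(z)*cos(4*z) − 16·I.
Solving for I: (1 + 16)·I equals the remaining terms, so I = (1/17)·(exp(z)*sin(4*z) - 4*exp(z)*cos(4*z)).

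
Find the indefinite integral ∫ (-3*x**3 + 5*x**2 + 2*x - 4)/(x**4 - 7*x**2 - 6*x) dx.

Factor the denominator: x*(x - 3)*(x + 1)*(x + 2).
Partial-fraction decomposition: -18/(5*(x + 2)) + 1/(2*(x + 1)) - 17/(30*(x - 3)) + 2/(3*x).
Integrate each term: A/(x−a) contributes A·log|x−a|.

2*log(x)/3 - 17*log(x - 3)/30 + log(x + 1)/2 - 18*log(x + 2)/5 + C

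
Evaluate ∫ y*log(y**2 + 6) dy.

y**2*log(y**2 + 6)/2 - y**2/2 + 3*log(y**2 + 6) + C

Let u = y**2 + 6, so du = (2*y) dy.
The integral becomes (1/2)·∫ log(u) du; integrate by parts with u′=log(u), dv′=du.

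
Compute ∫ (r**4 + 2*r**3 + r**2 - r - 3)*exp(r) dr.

(r**4 - 2*r**3 + 7*r**2 - 15*r + 12)*exp(r) + C

Use integration by parts with u = r**4 + 2*r**3 + r**2 - r - 3, dv = exp(r) dr, so v = exp(r).
Apply parts 4 times (tabular method): alternate signs, differentiate u down to 0, integrate dv up.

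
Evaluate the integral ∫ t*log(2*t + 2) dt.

Use integration by parts with u = log(2*t + 2), dv = t dt.
Then du = 2/(2*t + 2) dt and v = t**2/2.

t**2*log(2*t + 2)/2 - t**2/4 + t/2 - log(t + 1)/2 + C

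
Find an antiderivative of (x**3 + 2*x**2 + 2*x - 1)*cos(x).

x**3*sin(x) + 2*x**2*sin(x) + 3*x**2*cos(x) - 4*x*sin(x) + 4*x*cos(x) - 5*sin(x) - 4*cos(x) + C

Use integration by parts with u = x**3 + 2*x**2 + 2*x - 1, dv = cos(x) dx, so v = sin(x).
Apply parts 3 times (tabular method): alternate signs, differentiate u down to 0, integrate dv up.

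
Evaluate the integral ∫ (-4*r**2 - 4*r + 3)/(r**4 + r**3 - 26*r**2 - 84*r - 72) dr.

Factor the denominator: (r - 6)*(r + 2)**2*(r + 3).
Partial-fraction decomposition: 7/(3*(r + 3)) - 131/(64*(r + 2)) + 5/(8*(r + 2)**2) - 55/(192*(r - 6)).
Integrate each term; A/(r−a) gives A·log|r−a|; A/(r−a)² gives −A/(r−a).

-55*log(r - 6)/192 - 131*log(r + 2)/64 + 7*log(r + 3)/3 - 5/(8*r + 16) + C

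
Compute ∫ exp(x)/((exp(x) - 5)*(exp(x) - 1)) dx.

Let u = e^x, du = e^x dx.
The integral becomes ∫ du/((u-5)(u-1)); decompose into partial fractions.

log(exp(x) - 5)/4 - log(exp(x) - 1)/4 + C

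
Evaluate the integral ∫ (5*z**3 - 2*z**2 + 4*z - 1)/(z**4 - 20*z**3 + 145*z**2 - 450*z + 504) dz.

137*log(z - 7) - 1031*log(z - 6)/6 + 101*log(z - 4)/2 - 32*log(z - 3)/3 + C

Factor the denominator: (z - 7)*(z - 6)*(z - 4)*(z - 3).
Partial-fraction decomposition: -32/(3*(z - 3)) + 101/(2*(z - 4)) - 1031/(6*(z - 6)) + 137/(z - 7).
Integrate each term: A/(z−a) contributes A·log|z−a|.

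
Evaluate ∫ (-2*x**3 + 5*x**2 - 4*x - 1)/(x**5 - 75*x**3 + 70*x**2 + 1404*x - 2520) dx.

-277*log(x - 6)/624 + 73*log(x - 5)/198 - 5*log(x - 2)/864 - 635*log(x + 6)/1056 + 479*log(x + 7)/702 + C

Factor the denominator: (x - 6)*(x - 5)*(x - 2)*(x + 6)*(x + 7).
Partial-fraction decomposition: 479/(702*(x + 7)) - 635/(1056*(x + 6)) - 5/(864*(x - 2)) + 73/(198*(x - 5)) - 277/(624*(x - 6)).
Integrate each term: A/(x−a) contributes A·log|x−a|.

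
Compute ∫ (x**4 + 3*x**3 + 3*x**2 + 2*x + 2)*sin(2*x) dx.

Use integration by parts with u = x**4 + 3*x**3 + 3*x**2 + 2*x + 2, dv = sin(2*x) dx, so v = -cos(2*x)/2.
Apply parts 4 times (tabular method): alternate signs, differentiate u down to 0, integrate dv up.

-x**4*cos(2*x)/2 + x**3*sin(2*x) - 3*x**3*cos(2*x)/2 + 9*x**2*sin(2*x)/4 + 5*x*cos(2*x)/4 - 5*sin(2*x)/8 - cos(2*x) + C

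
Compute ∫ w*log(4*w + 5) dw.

w**2*log(4*w + 5)/2 - w**2/4 + 5*w/8 - 25*log(4*w + 5)/32 + C

Use integration by parts with u = log(4*w + 5), dv = w dw.
Then du = 4/(4*w + 5) dw and v = w**2/2.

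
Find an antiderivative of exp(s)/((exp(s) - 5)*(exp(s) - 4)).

Let u = e^s, du = e^s ds.
The integral becomes ∫ du/((u-5)(u-4)); decompose into partial fractions.

log(exp(s) - 5) - log(exp(s) - 4) + C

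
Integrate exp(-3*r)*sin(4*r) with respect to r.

-3*exp(-3*r)*sin(4*r)/25 - 4*exp(-3*r)*cos(4*r)/25 + C

Let I denote the integral. Integrate by parts with u = sin(4*r), dv = exp(-3*r) dr, so v = -exp(-3*r)/3: I = -exp(-3*r)*sin(4*r)/3 + (4/3)·∫ exp(-3*r)*cos(4*r) dr.
Apply parts again with u = cos(4*r), dv = exp(-3*r) dr: ∫ exp(-3*r)*cos(4*r) dr = -exp(-3*r)*cos(4*r)/3 − (4/3)·I. Substituting back brings back I: I = -exp(-3*r)*sin(4*r)/3 - 4*exp(-3*r)*cos(4*r)/9 − (16/9)·I.
Solving for I: (1 + 16/9)·I equals the remaining terms, so I = (9/25)·(-exp(-3*r)*sin(4*r)/3 - 4*exp(-3*r)*cos(4*r)/9).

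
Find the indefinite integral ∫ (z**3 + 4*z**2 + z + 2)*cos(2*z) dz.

Use integration by parts with u = z**3 + 4*z**2 + z + 2, dv = cos(2*z) dz, so v = sin(2*z)/2.
Apply parts 3 times (tabular method): alternate signs, differentiate u down to 0, integrate dv up.

z**3*sin(2*z)/2 + 2*z**2*sin(2*z) + 3*z**2*cos(2*z)/4 - z*sin(2*z)/4 + 2*z*cos(2*z) - cos(2*z)/8 + C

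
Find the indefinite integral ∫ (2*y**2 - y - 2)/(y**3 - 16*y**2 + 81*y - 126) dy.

Factor the denominator: (y - 7)*(y - 6)*(y - 3).
Partial-fraction decomposition: 13/(12*(y - 3)) - 64/(3*(y - 6)) + 89/(4*(y - 7)).
Integrate each term: A/(y−a) contributes A·log|y−a|.

89*log(y - 7)/4 - 64*log(y - 6)/3 + 13*log(y - 3)/12 + C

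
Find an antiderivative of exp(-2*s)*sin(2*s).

Let I denote the integral. Integrate by parts with u = sin(2*s), dv = exp(-2*s) ds, so v = -exp(-2*s)/2: I = -exp(-2*s)*sin(2*s)/2 + ∫ exp(-2*s)*cos(2*s) ds.
Apply parts again with u = cos(2*s), dv = exp(-2*s) ds: ∫ exp(-2*s)*cos(2*s) ds = -exp(-2*s)*cos(2*s)/2 − I. Substituting back brings back I: I = -exp(-2*s)*sin(2*s)/2 - exp(-2*s)*cos(2*s)/2 − I.
Solving for I: (1 + 1)·I equals the remaining terms, so I = (1/2)·(-exp(-2*s)*sin(2*s)/2 - exp(-2*s)*cos(2*s)/2).

-exp(-2*s)*sin(2*s)/4 - exp(-2*s)*cos(2*s)/4 + C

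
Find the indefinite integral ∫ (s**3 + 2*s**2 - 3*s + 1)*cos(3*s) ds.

Use integration by parts with u = s**3 + 2*s**2 - 3*s + 1, dv = cos(3*s) ds, so v = sin(3*s)/3.
Apply parts 3 times (tabular method): alternate signs, differentiate u down to 0, integrate dv up.

s**3*sin(3*s)/3 + 2*s**2*sin(3*s)/3 + s**2*cos(3*s)/3 - 11*s*sin(3*s)/9 + 4*s*cos(3*s)/9 + 5*sin(3*s)/27 - 11*cos(3*s)/27 + C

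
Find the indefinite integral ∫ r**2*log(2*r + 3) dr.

Use integration by parts with u = log(2*r + 3), dv = r**2 dr.
Then du = 2/(2*r + 3) dr and v = r**3/3.

r**3*log(2*r + 3)/3 - r**3/9 + r**2/4 - 3*r/4 + 9*log(2*r + 3)/8 + C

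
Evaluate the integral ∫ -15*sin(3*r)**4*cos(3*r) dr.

-sin(3*r)**5 + C

Let u = sin(3*r), so du = (3*cos(3*r)) dr.
Rewriting, the integral becomes -5·∫ u^4 du = -5·u^5/5.
Substituting back, u = sin(3*r).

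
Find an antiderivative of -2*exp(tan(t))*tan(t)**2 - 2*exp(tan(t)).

Let u = tan(t), so du = (tan(t)**2 + 1) dt.
Rewriting, the integral becomes -2·∫ e^u du = -2·e^u.
Substituting back, u = tan(t).

-2*exp(tan(t)) + C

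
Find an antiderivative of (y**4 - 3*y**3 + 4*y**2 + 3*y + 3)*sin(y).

-y**4*cos(y) + 4*y**3*sin(y) + 3*y**3*cos(y) - 9*y**2*sin(y) + 8*y**2*cos(y) - 16*y*sin(y) - 21*y*cos(y) + 21*sin(y) - 19*cos(y) + C

Use integration by parts with u = y**4 - 3*y**3 + 4*y**2 + 3*y + 3, dv = sin(y) dy, so v = -cos(y).
Apply parts 4 times (tabular method): alternate signs, differentiate u down to 0, integrate dv up.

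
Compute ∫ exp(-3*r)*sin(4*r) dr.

-3*exp(-3*r)*sin(4*r)/25 - 4*exp(-3*r)*cos(4*r)/25 + C

Let I denote the integral. Integrate by parts with u = sin(4*r), dv = exp(-3*r) dr, so v = -exp(-3*r)/3: I = -exp(-3*r)*sin(4*r)/3 + (4/3)·∫ exp(-3*r)*cos(4*r) dr.
Apply parts again with u = cos(4*r), dv = exp(-3*r) dr: ∫ exp(-3*r)*cos(4*r) dr = -exp(-3*r)*cos(4*r)/3 − (4/3)·I. Substituting back brings back I: I = -exp(-3*r)*sin(4*r)/3 - 4*exp(-3*r)*cos(4*r)/9 − (16/9)·I.
Solving for I: (1 + 16/9)·I equals the remaining terms, so I = (9/25)·(-exp(-3*r)*sin(4*r)/3 - 4*exp(-3*r)*cos(4*r)/9).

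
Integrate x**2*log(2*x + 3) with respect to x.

Use integration by parts with u = log(2*x + 3), dv = x**2 dx.
Then du = 2/(2*x + 3) dx and v = x**3/3.

x**3*log(2*x + 3)/3 - x**3/9 + x**2/4 - 3*x/4 + 9*log(2*x + 3)/8 + C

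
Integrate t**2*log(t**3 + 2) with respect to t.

t**3*log(t**3 + 2)/3 - t**3/3 + 2*log(t**3 + 2)/3 + C

Let u = t**3 + 2, so du = (3*t**2) dt.
The integral becomes (1/3)·∫ log(u) du; integrate by parts with u′=log(u), dv′=du.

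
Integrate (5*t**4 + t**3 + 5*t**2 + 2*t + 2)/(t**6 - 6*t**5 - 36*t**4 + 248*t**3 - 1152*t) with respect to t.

Factor the denominator: t*(t - 6)*(t - 4)**2*(t + 2)*(t + 6).
Partial-fraction decomposition: -3217/(14400*(t + 6)) + 5/(128*(t + 2)) - 4487/(1600*(t - 4)) - 239/(80*(t - 4)**2) + 3445/(1152*(t - 6)) - 1/(576*t).
Integrate each term; A/(t−a) gives A·log|t−a|; A/(t−a)² gives −A/(t−a).

-log(t)/576 + 3445*log(t - 6)/1152 - 4487*log(t - 4)/1600 + 5*log(t + 2)/128 - 3217*log(t + 6)/14400 + 239/(80*t - 320) + C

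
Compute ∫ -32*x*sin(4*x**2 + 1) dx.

4*cos(4*x**2 + 1) + C

Let u = 4*x**2 + 1, so du = (8*x) dx.
Rewriting, the integral becomes -4·∫ sin(u) du = -4·-cos(u).
Substituting back, u = 4*x**2 + 1.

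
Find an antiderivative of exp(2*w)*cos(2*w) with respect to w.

Let I denote the integral. Integrate by parts with u = cos(2*w), dv = exp(2*w) dw, so v = exp(2*w)/2: I = exp(2*w)*cos(2*w)/2 + ∫ exp(2*w)*sin(2*w) dw.
Apply parts again with u = sin(2*w), dv = exp(2*w) dw: ∫ exp(2*w)*sin(2*w) dw = exp(2*w)*sin(2*w)/2 − I. Substituting back brings back I: I = exp(2*w)*sin(2*w)/2 + exp(2*w)*cos(2*w)/2 − I.
Solving for I: (1 + 1)·I equals the remaining terms, so I = (1/2)·(exp(2*w)*sin(2*w)/2 + exp(2*w)*cos(2*w)/2).

exp(2*w)*sin(2*w)/4 + exp(2*w)*cos(2*w)/4 + C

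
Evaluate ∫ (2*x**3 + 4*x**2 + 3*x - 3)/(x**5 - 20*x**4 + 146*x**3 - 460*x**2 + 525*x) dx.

-log(x)/175 + 225*log(x - 7)/28 - 603*log(x - 5)/100 - 2*log(x - 3) + 181/(10*x - 50) + C

Factor the denominator: x*(x - 7)*(x - 5)**2*(x - 3).
Partial-fraction decomposition: -2/(x - 3) - 603/(100*(x - 5)) - 181/(10*(x - 5)**2) + 225/(28*(x - 7)) - 1/(175*x).
Integrate each term; A/(x−a) gives A·log|x−a|; A/(x−a)² gives −A/(x−a).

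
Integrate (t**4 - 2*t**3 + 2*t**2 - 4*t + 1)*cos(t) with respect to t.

t**4*sin(t) - 2*t**3*sin(t) + 4*t**3*cos(t) - 10*t**2*sin(t) - 6*t**2*cos(t) + 8*t*sin(t) - 20*t*cos(t) + 21*sin(t) + 8*cos(t) + C

Use integration by parts with u = t**4 - 2*t**3 + 2*t**2 - 4*t + 1, dv = cos(t) dt, so v = sin(t).
Apply parts 4 times (tabular method): alternate signs, differentiate u down to 0, integrate dv up.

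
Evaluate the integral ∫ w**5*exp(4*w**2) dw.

Let u = w², du = 2w dw; rewrite as (1/2)∫ u^2·exp(4u) du.
Now integrate by parts 2 times.

(8*w**4 - 4*w**2 + 1)*exp(4*w**2)/64 + C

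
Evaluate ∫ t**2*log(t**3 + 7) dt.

t**3*log(t**3 + 7)/3 - t**3/3 + 7*log(t**3 + 7)/3 + C

Let u = t**3 + 7, so du = (3*t**2) dt.
The integral becomes (1/3)·∫ log(u) du; integrate by parts with u′=log(u), dv′=du.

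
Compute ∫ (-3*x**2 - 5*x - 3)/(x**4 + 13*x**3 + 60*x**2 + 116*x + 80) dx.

67*log(x + 2)/36 - 31*log(x + 4)/4 + 53*log(x + 5)/9 + 5/(6*x + 12) + C

Factor the denominator: (x + 2)**2*(x + 4)*(x + 5).
Partial-fraction decomposition: 53/(9*(x + 5)) - 31/(4*(x + 4)) + 67/(36*(x + 2)) - 5/(6*(x + 2)**2).
Integrate each term; A/(x−a) gives A·log|x−a|; A/(x−a)² gives −A/(x−a).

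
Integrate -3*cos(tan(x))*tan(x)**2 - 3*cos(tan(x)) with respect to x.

-3*sin(tan(x)) + C

Let u = tan(x), so du = (tan(x)**2 + 1) dx.
Rewriting, the integral becomes -3·∫ cos(u) du = -3·sin(u).
Substituting back, u = tan(x).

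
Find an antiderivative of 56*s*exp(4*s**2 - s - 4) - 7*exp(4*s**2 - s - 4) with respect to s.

Let u = 4*s**2 - s - 4, so du = (8*s - 1) ds.
Rewriting, the integral becomes 7·∫ e^u du = 7·e^u.
Substituting back, u = 4*s**2 - s - 4.

7*exp(4*s**2 - s - 4) + C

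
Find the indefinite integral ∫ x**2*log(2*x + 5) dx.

Use integration by parts with u = log(2*x + 5), dv = x**2 dx.
Then du = 2/(2*x + 5) dx and v = x**3/3.

x**3*log(2*x + 5)/3 - x**3/9 + 5*x**2/12 - 25*x/12 + 125*log(2*x + 5)/24 + C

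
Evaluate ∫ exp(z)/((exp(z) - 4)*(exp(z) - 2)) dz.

log(exp(z) - 4)/2 - log(exp(z) - 2)/2 + C

Let u = e^z, du = e^z dz.
The integral becomes ∫ du/((u-2)(u-4)); decompose into partial fractions.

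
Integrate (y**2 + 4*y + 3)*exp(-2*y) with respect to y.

(-2*y**2 - 10*y - 11)*exp(-2*y)/4 + C

Use integration by parts with u = y**2 + 4*y + 3, dv = exp(-2*y) dy, so v = -exp(-2*y)/2.
Apply parts 2 times (tabular method): alternate signs, differentiate u down to 0, integrate dv up.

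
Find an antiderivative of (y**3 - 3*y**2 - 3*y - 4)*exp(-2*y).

(-4*y**3 + 6*y**2 + 18*y + 25)*exp(-2*y)/8 + C

Use integration by parts with u = y**3 - 3*y**2 - 3*y - 4, dv = exp(-2*y) dy, so v = -exp(-2*y)/2.
Apply parts 3 times (tabular method): alternate signs, differentiate u down to 0, integrate dv up.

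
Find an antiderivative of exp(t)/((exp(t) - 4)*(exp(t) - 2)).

log(exp(t) - 4)/2 - log(exp(t) - 2)/2 + C

Let u = e^t, du = e^t dt.
The integral becomes ∫ du/((u-4)(u-2)); decompose into partial fractions.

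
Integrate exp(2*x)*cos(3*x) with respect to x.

3*exp(2*x)*sin(3*x)/13 + 2*exp(2*x)*cos(3*x)/13 + C

Let I denote the integral. Integrate by parts with u = cos(3*x), dv = exp(2*x) dx, so v = exp(2*x)/2: I = exp(2*x)*cos(3*x)/2 + (3/2)·∫ exp(2*x)*sin(3*x) dx.
Apply parts again with u = sin(3*x), dv = exp(2*x) dx: ∫ exp(2*x)*sin(3*x) dx = exp(2*x)*sin(3*x)/2 − (3/2)·I. Substituting back brings back I: I = 3*exp(2*x)*sin(3*x)/4 + exp(2*x)*cos(3*x)/2 − (9/4)·I.
Solving for I: (1 + 9/4)·I equals the remaining terms, so I = (4/13)·(3*exp(2*x)*sin(3*x)/4 + exp(2*x)*cos(3*x)/2).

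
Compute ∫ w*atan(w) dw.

w**2*atan(w)/2 - w/2 + atan(w)/2 + C

Use integration by parts with u = arctan(w), dv = w dw.
Then du = 1/(w**2 + 1) dw.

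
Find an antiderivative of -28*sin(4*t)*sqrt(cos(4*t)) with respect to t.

14*cos(4*t)**(3/2)/3 + C

Let u = cos(4*t), so du = (-4*sin(4*t)) dt.
Rewriting, the integral becomes 7·∫ √u du = 7·(2/3)u^(3/2).
Substituting back, u = cos(4*t).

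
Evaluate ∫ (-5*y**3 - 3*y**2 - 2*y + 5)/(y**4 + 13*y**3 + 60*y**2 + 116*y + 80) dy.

Factor the denominator: (y + 2)**2*(y + 4)*(y + 5).
Partial-fraction decomposition: -565/(9*(y + 5)) + 285/(4*(y + 4)) - 485/(36*(y + 2)) + 37/(6*(y + 2)**2).
Integrate each term; A/(y−a) gives A·log|y−a|; A/(y−a)² gives −A/(y−a).

-485*log(y + 2)/36 + 285*log(y + 4)/4 - 565*log(y + 5)/9 - 37/(6*y + 12) + C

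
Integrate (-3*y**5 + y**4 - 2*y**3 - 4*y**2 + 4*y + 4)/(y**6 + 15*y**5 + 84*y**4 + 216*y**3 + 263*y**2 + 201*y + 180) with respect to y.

Factor the denominator: (y + 3)**2*(y + 4)*(y + 5)*(y**2 + 1).
Partial-fraction decomposition: -3*(23*y - 24)/(2210*(y**2 + 1)) - 5067/(52*(y + 5)) + 3380/(17*(y + 4)) - 2087/(20*(y + 3)) + 41/(y + 3)**2.
Integrate each term; A/(y−a) gives A·log|y−a|; the (By+D)/(y²+p²) term gives a log and an atan.

-2087*log(y + 3)/20 + 3380*log(y + 4)/17 - 5067*log(y + 5)/52 - 69*log(y**2 + 1)/4420 + 36*atan(y)/1105 - 41/(y + 3) + C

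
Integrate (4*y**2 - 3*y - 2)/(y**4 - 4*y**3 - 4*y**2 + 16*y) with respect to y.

-log(y)/8 + 25*log(y - 4)/24 - log(y - 2)/2 - 5*log(y + 2)/12 + C

Factor the denominator: y*(y - 4)*(y - 2)*(y + 2).
Partial-fraction decomposition: -5/(12*(y + 2)) - 1/(2*(y - 2)) + 25/(24*(y - 4)) - 1/(8*y).
Integrate each term: A/(y−a) contributes A·log|y−a|.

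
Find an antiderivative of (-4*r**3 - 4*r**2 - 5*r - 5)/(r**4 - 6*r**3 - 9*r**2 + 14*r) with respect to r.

Factor the denominator: r*(r - 7)*(r - 1)*(r + 2).
Partial-fraction decomposition: -7/(18*(r + 2)) + 1/(r - 1) - 268/(63*(r - 7)) - 5/(14*r).
Integrate each term: A/(r−a) contributes A·log|r−a|.

-5*log(r)/14 - 268*log(r - 7)/63 + log(r - 1) - 7*log(r + 2)/18 + C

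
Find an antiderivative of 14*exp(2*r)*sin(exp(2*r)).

Let u = exp(2*r), so du = (2*exp(2*r)) dr.
Rewriting, the integral becomes 7·∫ sin(u) du = 7·-cos(u).
Substituting back, u = exp(2*r).

-7*cos(exp(2*r)) + C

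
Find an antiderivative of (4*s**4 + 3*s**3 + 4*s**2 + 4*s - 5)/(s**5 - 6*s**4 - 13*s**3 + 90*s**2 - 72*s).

5*log(s)/72 + 1199*log(s - 6)/180 - 32*log(s - 3)/9 + log(s - 1)/5 + 5*log(s + 4)/8 + C

Factor the denominator: s*(s - 6)*(s - 3)*(s - 1)*(s + 4).
Partial-fraction decomposition: 5/(8*(s + 4)) + 1/(5*(s - 1)) - 32/(9*(s - 3)) + 1199/(180*(s - 6)) + 5/(72*s).
Integrate each term: A/(s−a) contributes A·log|s−a|.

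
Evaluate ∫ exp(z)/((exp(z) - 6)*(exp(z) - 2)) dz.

log(exp(z) - 6)/4 - log(exp(z) - 2)/4 + C

Let u = e^z, du = e^z dz.
The integral becomes ∫ du/((u-2)(u-6)); decompose into partial fractions.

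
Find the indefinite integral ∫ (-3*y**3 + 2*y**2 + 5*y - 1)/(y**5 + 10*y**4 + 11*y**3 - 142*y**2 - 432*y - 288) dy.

-141*log(y - 4)/2800 + log(y + 1)/150 + 83*log(y + 3)/42 - 203*log(y + 4)/48 + 689*log(y + 6)/300 + C

Factor the denominator: (y - 4)*(y + 1)*(y + 3)*(y + 4)*(y + 6).
Partial-fraction decomposition: 689/(300*(y + 6)) - 203/(48*(y + 4)) + 83/(42*(y + 3)) + 1/(150*(y + 1)) - 141/(2800*(y - 4)).
Integrate each term: A/(y−a) contributes A·log|y−a|.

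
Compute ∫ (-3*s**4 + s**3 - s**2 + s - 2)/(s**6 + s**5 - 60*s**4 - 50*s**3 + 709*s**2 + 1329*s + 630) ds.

Factor the denominator: (s - 6)*(s - 5)*(s + 1)**2*(s + 3)*(s + 7).
Partial-fraction decomposition: 1901/(5616*(s + 7)) - 71/(288*(s + 3)) + 73/(1764*(s + 1)) - 1/(63*(s + 1)**2) + 443/(864*(s - 5)) - 3704/(5733*(s - 6)).
Integrate each term; A/(s−a) gives A·log|s−a|; A/(s−a)² gives −A/(s−a).

-3704*log(s - 6)/5733 + 443*log(s - 5)/864 + 73*log(s + 1)/1764 - 71*log(s + 3)/288 + 1901*log(s + 7)/5616 + 1/(63*s + 63) + C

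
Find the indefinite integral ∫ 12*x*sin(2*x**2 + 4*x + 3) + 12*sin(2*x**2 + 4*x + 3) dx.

-3*cos(2*x**2 + 4*x + 3) + C

Let u = 2*x**2 + 4*x + 3, so du = (4*x + 4) dx.
Rewriting, the integral becomes 3·∫ sin(u) du = 3·-cos(u).
Substituting back, u = 2*x**2 + 4*x + 3.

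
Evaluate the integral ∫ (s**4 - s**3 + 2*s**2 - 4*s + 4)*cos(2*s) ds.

s**4*sin(2*s)/2 - s**3*sin(2*s)/2 + s**3*cos(2*s) - s**2*sin(2*s)/2 - 3*s**2*cos(2*s)/4 - 5*s*sin(2*s)/4 - s*cos(2*s)/2 + 9*sin(2*s)/4 - 5*cos(2*s)/8 + C

Use integration by parts with u = s**4 - s**3 + 2*s**2 - 4*s + 4, dv = cos(2*s) ds, so v = sin(2*s)/2.
Apply parts 4 times (tabular method): alternate signs, differentiate u down to 0, integrate dv up.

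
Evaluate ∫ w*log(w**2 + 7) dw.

w**2*log(w**2 + 7)/2 - w**2/2 + 7*log(w**2 + 7)/2 + C

Let u = w**2 + 7, so du = (2*w) dw.
The integral becomes (1/2)·∫ log(u) du; integrate by parts with u′=log(u), dv′=du.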